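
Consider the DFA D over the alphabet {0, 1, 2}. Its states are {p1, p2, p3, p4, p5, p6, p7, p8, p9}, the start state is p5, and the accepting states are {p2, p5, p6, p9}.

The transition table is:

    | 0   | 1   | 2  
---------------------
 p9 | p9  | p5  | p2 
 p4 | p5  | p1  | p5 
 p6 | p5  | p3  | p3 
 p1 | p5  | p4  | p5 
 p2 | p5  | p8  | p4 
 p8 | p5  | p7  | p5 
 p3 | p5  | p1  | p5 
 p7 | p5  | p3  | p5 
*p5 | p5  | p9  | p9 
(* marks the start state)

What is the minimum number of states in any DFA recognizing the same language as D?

4

States {p6} cannot be reached from the start state, so discard them.
P0 = {p2,p5,p9} | {p1,p3,p4,p7,p8}.
Split {p2,p5,p9} by δ(·,1) → {p5,p9} and {p2}.
Refine {p5,p9} on symbol 2: members go to different blocks, giving {p5} and {p9}.
Stable partition: {p5} | {p1,p3,p4,p7,p8} | {p2} | {p9} — 4 equivalence classes.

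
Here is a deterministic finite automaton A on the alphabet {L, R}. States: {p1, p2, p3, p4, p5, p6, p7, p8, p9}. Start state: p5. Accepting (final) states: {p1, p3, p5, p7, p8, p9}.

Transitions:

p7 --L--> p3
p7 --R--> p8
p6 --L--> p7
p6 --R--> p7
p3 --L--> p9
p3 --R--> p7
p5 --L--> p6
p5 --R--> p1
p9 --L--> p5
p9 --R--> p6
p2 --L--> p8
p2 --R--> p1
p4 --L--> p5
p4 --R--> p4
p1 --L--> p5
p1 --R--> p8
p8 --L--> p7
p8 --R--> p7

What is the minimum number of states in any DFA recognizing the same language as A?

7

States {p2,p4} cannot be reached from the start state, so discard them.
Initial partition by acceptance: {p1,p3,p5,p7,p8,p9} | {p6}.
Refine {p1,p3,p5,p7,p8,p9} on symbol L: members go to different blocks, giving {p1,p3,p7,p8,p9} and {p5}.
Refine {p1,p3,p7,p8,p9} on symbol L: members go to different blocks, giving {p3,p7,p8} and {p1,p9}.
Refine {p3,p7,p8} on symbol L: members go to different blocks, giving {p7,p8} and {p3}.
Split {p7,p8} by δ(·,L) → {p7} and {p8}.
On input R, block {p1,p9} splits into {p1} and {p9}.
No further refinement is possible. Final partition (7 blocks): {p7} | {p6} | {p5} | {p1} | {p3} | {p8} | {p9}.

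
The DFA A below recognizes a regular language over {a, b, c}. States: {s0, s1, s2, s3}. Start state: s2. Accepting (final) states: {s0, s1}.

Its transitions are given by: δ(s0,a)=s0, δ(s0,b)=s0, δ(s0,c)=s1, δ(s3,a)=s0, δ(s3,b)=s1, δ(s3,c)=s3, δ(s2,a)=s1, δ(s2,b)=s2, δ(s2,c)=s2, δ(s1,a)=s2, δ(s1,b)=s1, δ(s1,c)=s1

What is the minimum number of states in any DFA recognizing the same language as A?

First remove the unreachable states {s0,s3}; 2 states remain.
P0 = {s1} | {s2}.
Stable partition: {s1} | {s2} — 2 equivalence classes.

2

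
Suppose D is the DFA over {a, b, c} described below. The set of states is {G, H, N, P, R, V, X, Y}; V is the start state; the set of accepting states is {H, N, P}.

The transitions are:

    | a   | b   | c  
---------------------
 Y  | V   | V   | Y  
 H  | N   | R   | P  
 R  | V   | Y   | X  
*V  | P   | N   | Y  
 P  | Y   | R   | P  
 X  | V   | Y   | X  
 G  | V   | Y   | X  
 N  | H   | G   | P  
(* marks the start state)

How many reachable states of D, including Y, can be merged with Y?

Initial partition by acceptance: {H,N,P} | {G,R,V,X,Y}.
On input a, block {H,N,P} splits into {H,N} and {P}.
On input a, block {G,R,V,X,Y} splits into {G,R,X,Y} and {V}.
On input b, block {G,R,X,Y} splits into {G,R,X} and {Y}.
The partition is now stable with 5 blocks: {H,N} | {G,R,X} | {P} | {V} | {Y}.
State Y belongs to the block {Y}, which has 1 states.

1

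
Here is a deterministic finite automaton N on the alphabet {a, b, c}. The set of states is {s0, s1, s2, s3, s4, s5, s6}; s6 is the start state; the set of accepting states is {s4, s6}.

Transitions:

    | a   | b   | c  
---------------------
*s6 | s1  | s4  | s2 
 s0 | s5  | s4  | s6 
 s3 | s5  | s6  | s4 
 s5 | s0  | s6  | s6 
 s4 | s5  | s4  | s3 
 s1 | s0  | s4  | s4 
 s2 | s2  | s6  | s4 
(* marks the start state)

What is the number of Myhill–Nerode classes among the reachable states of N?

Start with accepting vs non-accepting: {s4,s6} | {s0,s1,s2,s3,s5}.
The partition is now stable with 2 blocks: {s4,s6} | {s0,s1,s2,s3,s5}.

2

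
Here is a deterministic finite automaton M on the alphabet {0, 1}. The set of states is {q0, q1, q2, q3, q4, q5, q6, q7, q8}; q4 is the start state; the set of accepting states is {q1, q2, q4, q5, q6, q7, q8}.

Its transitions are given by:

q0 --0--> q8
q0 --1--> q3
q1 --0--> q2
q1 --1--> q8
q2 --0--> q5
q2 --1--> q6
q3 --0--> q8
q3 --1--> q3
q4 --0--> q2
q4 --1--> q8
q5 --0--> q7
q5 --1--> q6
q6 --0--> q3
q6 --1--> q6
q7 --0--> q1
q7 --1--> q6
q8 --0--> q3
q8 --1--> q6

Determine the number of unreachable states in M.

No path from q4 leads to q0; the other 8 states are all reachable.

1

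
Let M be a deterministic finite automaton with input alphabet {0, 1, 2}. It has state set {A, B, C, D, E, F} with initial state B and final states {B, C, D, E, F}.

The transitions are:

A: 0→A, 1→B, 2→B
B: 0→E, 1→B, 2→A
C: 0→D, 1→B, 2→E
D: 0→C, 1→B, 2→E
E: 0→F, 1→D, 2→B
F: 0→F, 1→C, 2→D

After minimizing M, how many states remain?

All states are reachable from the start state.
Start with accepting vs non-accepting: {B,C,D,E,F} | {A}.
On input 2, block {B,C,D,E,F} splits into {C,D,E,F} and {B}.
Refine {C,D,E,F} on symbol 1: members go to different blocks, giving {C,D} and {E,F}.
Split {E,F} by δ(·,2) → {E} and {F}.
Stable partition: {C,D} | {A} | {B} | {E} | {F} — 5 equivalence classes.

5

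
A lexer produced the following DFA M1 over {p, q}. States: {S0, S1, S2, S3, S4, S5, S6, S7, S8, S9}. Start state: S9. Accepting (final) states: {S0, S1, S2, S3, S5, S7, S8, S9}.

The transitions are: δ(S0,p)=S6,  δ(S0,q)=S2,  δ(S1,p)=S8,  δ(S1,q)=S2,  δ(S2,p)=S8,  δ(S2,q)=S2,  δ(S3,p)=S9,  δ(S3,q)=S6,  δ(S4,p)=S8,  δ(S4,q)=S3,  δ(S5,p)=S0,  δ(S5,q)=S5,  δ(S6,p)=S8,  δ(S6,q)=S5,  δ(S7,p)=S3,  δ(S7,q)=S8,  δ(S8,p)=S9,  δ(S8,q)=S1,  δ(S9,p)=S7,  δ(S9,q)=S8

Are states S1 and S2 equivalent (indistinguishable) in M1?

States {S4} cannot be reached from the start state, so discard them.
Initial partition by acceptance: {S0,S1,S2,S3,S5,S7,S8,S9} | {S6}.
Refine {S0,S1,S2,S3,S5,S7,S8,S9} on symbol p: members go to different blocks, giving {S1,S2,S3,S5,S7,S8,S9} and {S0}.
On input p, block {S1,S2,S3,S5,S7,S8,S9} splits into {S1,S2,S3,S7,S8,S9} and {S5}.
Split {S1,S2,S3,S7,S8,S9} by δ(·,q) → {S1,S2,S7,S8,S9} and {S3}.
Refine {S1,S2,S7,S8,S9} on symbol p: members go to different blocks, giving {S1,S2,S8,S9} and {S7}.
On input p, block {S1,S2,S8,S9} splits into {S1,S2,S8} and {S9}.
Refine {S1,S2,S8} on symbol p: members go to different blocks, giving {S1,S2} and {S8}.
No further refinement is possible. Final partition (8 blocks): {S1,S2} | {S6} | {S0} | {S5} | {S3} | {S7} | {S9} | {S8}.
S1 and S2 lie in the same block of the stable partition, so they are equivalent — no string distinguishes them.

Yes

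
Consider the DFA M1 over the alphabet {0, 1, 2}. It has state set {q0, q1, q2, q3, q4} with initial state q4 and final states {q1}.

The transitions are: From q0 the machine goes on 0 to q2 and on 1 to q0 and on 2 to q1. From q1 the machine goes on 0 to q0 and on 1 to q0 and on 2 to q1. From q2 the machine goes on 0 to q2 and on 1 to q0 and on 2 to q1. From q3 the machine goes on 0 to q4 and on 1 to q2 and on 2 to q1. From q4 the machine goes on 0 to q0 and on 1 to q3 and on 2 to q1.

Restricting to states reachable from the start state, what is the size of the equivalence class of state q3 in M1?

Every state is reachable, so we keep all 5.
P0 = {q1} | {q0,q2,q3,q4}.
No further refinement is possible. Final partition (2 blocks): {q1} | {q0,q2,q3,q4}.
State q3 belongs to the block {q0,q2,q3,q4}, which has 4 states.

4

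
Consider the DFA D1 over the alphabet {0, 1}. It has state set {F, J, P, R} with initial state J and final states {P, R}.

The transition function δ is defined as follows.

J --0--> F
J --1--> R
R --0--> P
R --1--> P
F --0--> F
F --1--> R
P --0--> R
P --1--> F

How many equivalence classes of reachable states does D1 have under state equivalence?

All states are reachable from the start state.
P0 = {P,R} | {F,J}.
On input 1, block {P,R} splits into {R} and {P}.
The partition is now stable with 3 blocks: {R} | {F,J} | {P}.

3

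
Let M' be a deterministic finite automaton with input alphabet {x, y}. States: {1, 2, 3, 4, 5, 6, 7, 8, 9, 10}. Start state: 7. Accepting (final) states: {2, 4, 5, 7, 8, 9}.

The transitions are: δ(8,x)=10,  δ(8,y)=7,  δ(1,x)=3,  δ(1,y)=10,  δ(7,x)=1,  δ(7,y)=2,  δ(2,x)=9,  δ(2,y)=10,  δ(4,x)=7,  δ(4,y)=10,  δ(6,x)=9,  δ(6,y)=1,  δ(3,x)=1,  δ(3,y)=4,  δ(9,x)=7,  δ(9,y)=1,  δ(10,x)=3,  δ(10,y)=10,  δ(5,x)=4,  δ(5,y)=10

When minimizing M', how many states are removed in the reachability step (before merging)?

No path from 7 leads to 5, 6, 8; the other 7 states are all reachable.

3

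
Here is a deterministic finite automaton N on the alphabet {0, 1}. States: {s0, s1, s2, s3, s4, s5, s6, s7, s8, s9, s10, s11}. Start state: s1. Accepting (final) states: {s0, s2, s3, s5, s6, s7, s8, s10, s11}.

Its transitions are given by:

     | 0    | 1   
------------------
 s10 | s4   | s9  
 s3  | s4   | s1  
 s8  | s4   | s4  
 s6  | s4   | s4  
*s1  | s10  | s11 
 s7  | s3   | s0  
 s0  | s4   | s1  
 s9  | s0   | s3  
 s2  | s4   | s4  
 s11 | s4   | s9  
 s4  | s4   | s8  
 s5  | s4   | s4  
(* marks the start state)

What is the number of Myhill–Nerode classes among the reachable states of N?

States {s2,s5,s6,s7} cannot be reached from the start state, so discard them.
Initial partition by acceptance: {s0,s3,s8,s10,s11} | {s1,s4,s9}.
Split {s1,s4,s9} by δ(·,0) → {s1,s9} and {s4}.
On input 1, block {s0,s3,s8,s10,s11} splits into {s0,s3,s10,s11} and {s8}.
No further refinement is possible. Final partition (4 blocks): {s0,s3,s10,s11} | {s1,s9} | {s4} | {s8}.

4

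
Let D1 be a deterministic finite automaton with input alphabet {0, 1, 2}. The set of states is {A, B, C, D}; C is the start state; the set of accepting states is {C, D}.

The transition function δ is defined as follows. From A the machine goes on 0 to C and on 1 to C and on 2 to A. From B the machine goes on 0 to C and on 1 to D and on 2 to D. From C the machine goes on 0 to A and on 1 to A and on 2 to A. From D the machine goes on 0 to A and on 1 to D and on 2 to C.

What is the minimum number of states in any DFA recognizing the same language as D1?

Reachable states from the start: {A,C}. Unreachable: {B,D} — drop them.
P0 = {C} | {A}.
No further refinement is possible. Final partition (2 blocks): {C} | {A}.

2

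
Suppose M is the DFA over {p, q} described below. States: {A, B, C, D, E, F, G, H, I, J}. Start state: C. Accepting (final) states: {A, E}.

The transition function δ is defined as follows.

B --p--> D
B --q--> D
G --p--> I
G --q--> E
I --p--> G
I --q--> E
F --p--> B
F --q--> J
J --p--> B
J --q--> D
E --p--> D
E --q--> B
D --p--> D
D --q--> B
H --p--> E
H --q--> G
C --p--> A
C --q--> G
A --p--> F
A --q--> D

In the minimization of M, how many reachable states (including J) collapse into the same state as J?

4

Reachable states from the start: {A,B,C,D,E,F,G,I,J}. Unreachable: {H} — drop them.
Initial partition by acceptance: {A,E} | {B,C,D,F,G,I,J}.
On input p, block {B,C,D,F,G,I,J} splits into {B,D,F,G,I,J} and {C}.
Split {B,D,F,G,I,J} by δ(·,q) → {B,D,F,J} and {G,I}.
No further refinement is possible. Final partition (4 blocks): {A,E} | {B,D,F,J} | {C} | {G,I}.
State J belongs to the block {B,D,F,J}, which has 4 states.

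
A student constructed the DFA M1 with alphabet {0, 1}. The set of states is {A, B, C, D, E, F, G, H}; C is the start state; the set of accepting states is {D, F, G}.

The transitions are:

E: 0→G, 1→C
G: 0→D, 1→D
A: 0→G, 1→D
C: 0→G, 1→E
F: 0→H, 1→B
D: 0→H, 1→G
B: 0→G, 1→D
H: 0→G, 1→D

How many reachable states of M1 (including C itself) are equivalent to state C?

2

First remove the unreachable states {A,B,F}; 5 states remain.
P0 = {D,G} | {C,E,H}.
Refine {D,G} on symbol 0: members go to different blocks, giving {D} and {G}.
Refine {C,E,H} on symbol 1: members go to different blocks, giving {C,E} and {H}.
The partition is now stable with 4 blocks: {D} | {C,E} | {G} | {H}.
State C belongs to the block {C,E}, which has 2 states.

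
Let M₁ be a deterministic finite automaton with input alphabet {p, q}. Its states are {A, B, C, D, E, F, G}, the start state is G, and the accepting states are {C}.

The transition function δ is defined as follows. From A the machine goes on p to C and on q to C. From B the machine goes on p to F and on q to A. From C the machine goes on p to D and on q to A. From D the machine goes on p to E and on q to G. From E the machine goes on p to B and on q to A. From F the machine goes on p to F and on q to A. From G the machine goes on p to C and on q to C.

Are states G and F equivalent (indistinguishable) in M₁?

Every state is reachable, so we keep all 7.
Start with accepting vs non-accepting: {C} | {A,B,D,E,F,G}.
Split {A,B,D,E,F,G} by δ(·,p) → {B,D,E,F} and {A,G}.
Stable partition: {C} | {B,D,E,F} | {A,G} — 3 equivalence classes.
G and F end up in different blocks, so they are distinguishable. For instance, the string 'p' is accepted from only G.

No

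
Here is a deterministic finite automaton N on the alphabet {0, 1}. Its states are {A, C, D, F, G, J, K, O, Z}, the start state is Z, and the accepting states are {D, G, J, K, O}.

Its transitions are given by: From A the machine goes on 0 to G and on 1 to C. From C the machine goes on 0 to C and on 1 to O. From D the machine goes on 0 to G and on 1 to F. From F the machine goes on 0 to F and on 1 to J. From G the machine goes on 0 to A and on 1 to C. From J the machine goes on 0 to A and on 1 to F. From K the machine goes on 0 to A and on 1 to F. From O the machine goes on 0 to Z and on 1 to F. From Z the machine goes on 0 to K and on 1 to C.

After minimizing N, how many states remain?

Reachable states from the start: {A,C,F,G,J,K,O,Z}. Unreachable: {D} — drop them.
Start with accepting vs non-accepting: {G,J,K,O} | {A,C,F,Z}.
Split {A,C,F,Z} by δ(·,0) → {A,Z} and {C,F}.
The partition is now stable with 3 blocks: {G,J,K,O} | {A,Z} | {C,F}.

3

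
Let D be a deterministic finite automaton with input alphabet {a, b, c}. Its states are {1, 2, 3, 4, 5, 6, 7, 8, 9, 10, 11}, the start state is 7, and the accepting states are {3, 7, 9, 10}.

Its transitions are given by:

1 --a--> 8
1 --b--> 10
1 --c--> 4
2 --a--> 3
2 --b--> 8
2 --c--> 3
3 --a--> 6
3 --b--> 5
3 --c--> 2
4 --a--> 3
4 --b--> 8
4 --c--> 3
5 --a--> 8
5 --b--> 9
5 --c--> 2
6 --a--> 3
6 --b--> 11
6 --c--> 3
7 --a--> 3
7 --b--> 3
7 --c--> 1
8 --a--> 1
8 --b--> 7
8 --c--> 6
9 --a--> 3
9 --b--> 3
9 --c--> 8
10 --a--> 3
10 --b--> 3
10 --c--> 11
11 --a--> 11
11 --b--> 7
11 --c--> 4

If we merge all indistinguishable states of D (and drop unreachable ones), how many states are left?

Every state is reachable, so we keep all 11.
P0 = {3,7,9,10} | {1,2,4,5,6,8,11}.
Split {3,7,9,10} by δ(·,a) → {7,9,10} and {3}.
On input a, block {1,2,4,5,6,8,11} splits into {1,5,8,11} and {2,4,6}.
The partition is now stable with 4 blocks: {7,9,10} | {1,5,8,11} | {3} | {2,4,6}.

4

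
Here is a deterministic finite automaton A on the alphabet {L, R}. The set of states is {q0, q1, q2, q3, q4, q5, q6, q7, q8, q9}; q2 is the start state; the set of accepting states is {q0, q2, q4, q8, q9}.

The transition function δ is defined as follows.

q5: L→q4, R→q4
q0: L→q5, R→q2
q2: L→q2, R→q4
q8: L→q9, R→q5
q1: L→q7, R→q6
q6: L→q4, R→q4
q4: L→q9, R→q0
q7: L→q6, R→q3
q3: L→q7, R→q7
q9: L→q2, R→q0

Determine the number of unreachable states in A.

5

No path from q2 leads to q1, q3, q6, q7, q8; the other 5 states are all reachable.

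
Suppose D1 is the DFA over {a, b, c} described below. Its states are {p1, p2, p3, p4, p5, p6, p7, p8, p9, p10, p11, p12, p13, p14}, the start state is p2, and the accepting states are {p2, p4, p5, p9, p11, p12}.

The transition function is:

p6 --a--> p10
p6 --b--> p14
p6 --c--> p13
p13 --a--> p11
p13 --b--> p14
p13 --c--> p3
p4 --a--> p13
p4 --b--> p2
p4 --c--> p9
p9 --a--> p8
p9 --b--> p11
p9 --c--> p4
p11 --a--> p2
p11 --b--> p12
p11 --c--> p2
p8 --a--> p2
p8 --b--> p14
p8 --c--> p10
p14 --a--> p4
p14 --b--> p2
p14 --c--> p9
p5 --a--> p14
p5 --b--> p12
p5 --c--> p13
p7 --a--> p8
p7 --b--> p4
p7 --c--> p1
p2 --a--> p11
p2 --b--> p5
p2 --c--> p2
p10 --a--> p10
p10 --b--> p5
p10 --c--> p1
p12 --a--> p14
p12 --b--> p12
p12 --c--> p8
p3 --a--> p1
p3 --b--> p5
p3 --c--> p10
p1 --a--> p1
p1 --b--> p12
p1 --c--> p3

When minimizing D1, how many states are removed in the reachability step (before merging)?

2

BFS from p2 reaches {p1, p2, p3, p4, p5, p8, p9, p10, p11, p12, p13, p14}; the 2 state(s) p6, p7 are never visited.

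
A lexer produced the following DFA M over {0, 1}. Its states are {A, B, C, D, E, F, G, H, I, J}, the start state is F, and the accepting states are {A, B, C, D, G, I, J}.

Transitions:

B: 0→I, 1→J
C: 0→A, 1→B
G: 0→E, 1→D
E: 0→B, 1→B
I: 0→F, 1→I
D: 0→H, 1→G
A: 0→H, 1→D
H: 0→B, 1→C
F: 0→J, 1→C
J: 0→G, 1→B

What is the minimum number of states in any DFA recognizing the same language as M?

All states are reachable from the start state.
Start with accepting vs non-accepting: {A,B,C,D,G,I,J} | {E,F,H}.
Refine {A,B,C,D,G,I,J} on symbol 0: members go to different blocks, giving {A,D,G,I} and {B,C,J}.
No further refinement is possible. Final partition (3 blocks): {A,D,G,I} | {E,F,H} | {B,C,J}.

3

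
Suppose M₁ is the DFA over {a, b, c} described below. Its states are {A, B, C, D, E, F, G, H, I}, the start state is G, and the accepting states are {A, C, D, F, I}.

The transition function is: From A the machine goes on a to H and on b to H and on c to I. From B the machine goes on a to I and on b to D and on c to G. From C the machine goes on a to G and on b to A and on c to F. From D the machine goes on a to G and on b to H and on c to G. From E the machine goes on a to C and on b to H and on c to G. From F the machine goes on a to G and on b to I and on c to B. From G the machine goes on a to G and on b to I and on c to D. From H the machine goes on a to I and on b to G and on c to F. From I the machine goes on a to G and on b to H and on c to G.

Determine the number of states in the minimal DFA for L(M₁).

Reachable states from the start: {B,D,F,G,H,I}. Unreachable: {A,C,E} — drop them.
Initial partition by acceptance: {D,F,I} | {B,G,H}.
On input b, block {D,F,I} splits into {D,I} and {F}.
Split {B,G,H} by δ(·,a) → {B,H} and {G}.
Refine {B,H} on symbol b: members go to different blocks, giving {B} and {H}.
The partition is now stable with 5 blocks: {D,I} | {B} | {F} | {G} | {H}.

5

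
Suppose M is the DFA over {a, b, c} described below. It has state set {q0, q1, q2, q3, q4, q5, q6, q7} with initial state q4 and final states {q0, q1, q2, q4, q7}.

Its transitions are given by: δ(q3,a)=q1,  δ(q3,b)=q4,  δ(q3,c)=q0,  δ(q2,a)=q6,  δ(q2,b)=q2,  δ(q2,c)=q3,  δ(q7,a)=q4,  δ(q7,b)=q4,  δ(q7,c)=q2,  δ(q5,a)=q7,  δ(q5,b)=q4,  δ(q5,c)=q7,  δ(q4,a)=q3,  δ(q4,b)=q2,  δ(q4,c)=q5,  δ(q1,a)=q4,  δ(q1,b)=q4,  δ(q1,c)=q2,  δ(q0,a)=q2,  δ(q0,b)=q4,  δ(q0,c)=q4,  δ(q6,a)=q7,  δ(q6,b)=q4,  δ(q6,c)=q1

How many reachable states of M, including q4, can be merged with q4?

All states are reachable from the start state.
Initial partition by acceptance: {q0,q1,q2,q4,q7} | {q3,q5,q6}.
On input a, block {q0,q1,q2,q4,q7} splits into {q0,q1,q7} and {q2,q4}.
Stable partition: {q0,q1,q7} | {q3,q5,q6} | {q2,q4} — 3 equivalence classes.
State q4 belongs to the block {q2,q4}, which has 2 states.

2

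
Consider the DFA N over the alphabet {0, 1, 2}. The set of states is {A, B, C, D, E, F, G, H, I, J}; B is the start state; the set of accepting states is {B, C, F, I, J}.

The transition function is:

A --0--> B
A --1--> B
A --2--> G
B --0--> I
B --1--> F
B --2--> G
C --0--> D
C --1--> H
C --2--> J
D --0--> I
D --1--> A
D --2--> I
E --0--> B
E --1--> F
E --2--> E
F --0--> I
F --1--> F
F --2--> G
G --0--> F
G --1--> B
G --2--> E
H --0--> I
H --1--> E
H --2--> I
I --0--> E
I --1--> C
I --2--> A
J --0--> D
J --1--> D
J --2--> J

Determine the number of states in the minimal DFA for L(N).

Every state is reachable, so we keep all 10.
Initial partition by acceptance: {B,C,F,I,J} | {A,D,E,G,H}.
Refine {B,C,F,I,J} on symbol 0: members go to different blocks, giving {C,I,J} and {B,F}.
On input 1, block {C,I,J} splits into {C,J} and {I}.
Refine {A,D,E,G,H} on symbol 0: members go to different blocks, giving {A,E,G} and {D,H}.
No further refinement is possible. Final partition (5 blocks): {C,J} | {A,E,G} | {B,F} | {I} | {D,H}.

5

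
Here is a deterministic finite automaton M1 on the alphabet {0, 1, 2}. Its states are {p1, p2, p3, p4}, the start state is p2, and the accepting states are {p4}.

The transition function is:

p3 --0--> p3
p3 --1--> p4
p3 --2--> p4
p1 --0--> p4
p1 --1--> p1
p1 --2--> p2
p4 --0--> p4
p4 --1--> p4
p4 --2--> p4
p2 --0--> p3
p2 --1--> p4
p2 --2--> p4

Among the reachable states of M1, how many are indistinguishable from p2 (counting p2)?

States {p1} cannot be reached from the start state, so discard them.
Start with accepting vs non-accepting: {p4} | {p2,p3}.
Stable partition: {p4} | {p2,p3} — 2 equivalence classes.
The equivalence class containing p2 is {p2,p3}, of size 2.

2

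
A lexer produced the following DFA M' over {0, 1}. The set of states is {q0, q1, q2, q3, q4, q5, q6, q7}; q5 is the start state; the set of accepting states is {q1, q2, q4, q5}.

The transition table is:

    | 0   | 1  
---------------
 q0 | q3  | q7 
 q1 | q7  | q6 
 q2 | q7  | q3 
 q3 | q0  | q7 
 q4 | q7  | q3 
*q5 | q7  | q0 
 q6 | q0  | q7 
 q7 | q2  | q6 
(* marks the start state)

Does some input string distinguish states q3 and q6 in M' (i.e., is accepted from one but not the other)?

No

States {q1,q4} cannot be reached from the start state, so discard them.
Start with accepting vs non-accepting: {q2,q5} | {q0,q3,q6,q7}.
On input 0, block {q0,q3,q6,q7} splits into {q0,q3,q6} and {q7}.
Stable partition: {q2,q5} | {q0,q3,q6} | {q7} — 3 equivalence classes.
q3 and q6 lie in the same block of the stable partition, so they are equivalent — no string distinguishes them.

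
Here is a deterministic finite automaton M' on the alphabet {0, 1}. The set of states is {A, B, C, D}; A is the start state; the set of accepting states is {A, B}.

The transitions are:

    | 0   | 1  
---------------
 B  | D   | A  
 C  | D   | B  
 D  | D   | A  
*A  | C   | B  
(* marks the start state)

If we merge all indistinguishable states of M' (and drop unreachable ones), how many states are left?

2

Every state is reachable, so we keep all 4.
Initial partition by acceptance: {A,B} | {C,D}.
The partition is now stable with 2 blocks: {A,B} | {C,D}.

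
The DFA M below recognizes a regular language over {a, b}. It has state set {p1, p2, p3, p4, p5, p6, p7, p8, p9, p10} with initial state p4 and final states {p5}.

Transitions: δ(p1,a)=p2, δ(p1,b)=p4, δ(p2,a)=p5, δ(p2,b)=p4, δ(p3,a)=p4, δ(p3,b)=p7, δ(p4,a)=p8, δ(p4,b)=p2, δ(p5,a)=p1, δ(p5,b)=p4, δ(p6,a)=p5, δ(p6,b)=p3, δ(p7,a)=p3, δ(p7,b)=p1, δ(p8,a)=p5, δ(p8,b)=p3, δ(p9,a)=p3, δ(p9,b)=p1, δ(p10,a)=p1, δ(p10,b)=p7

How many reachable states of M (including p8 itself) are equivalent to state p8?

1

First remove the unreachable states {p6,p9,p10}; 7 states remain.
Initial partition by acceptance: {p5} | {p1,p2,p3,p4,p7,p8}.
On input a, block {p1,p2,p3,p4,p7,p8} splits into {p1,p3,p4,p7} and {p2,p8}.
Split {p1,p3,p4,p7} by δ(·,a) → {p1,p4} and {p3,p7}.
Refine {p1,p4} on symbol b: members go to different blocks, giving {p1} and {p4}.
Split {p2,p8} by δ(·,b) → {p2} and {p8}.
Refine {p3,p7} on symbol a: members go to different blocks, giving {p3} and {p7}.
No further refinement is possible. Final partition (7 blocks): {p5} | {p1} | {p2} | {p3} | {p4} | {p8} | {p7}.
The equivalence class containing p8 is {p8}, of size 1.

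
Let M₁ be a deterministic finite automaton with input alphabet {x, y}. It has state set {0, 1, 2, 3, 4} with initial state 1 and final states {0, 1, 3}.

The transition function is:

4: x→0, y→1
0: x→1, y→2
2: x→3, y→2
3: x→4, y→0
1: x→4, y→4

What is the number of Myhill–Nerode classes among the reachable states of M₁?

5

Initial partition by acceptance: {0,1,3} | {2,4}.
Split {0,1,3} by δ(·,x) → {1,3} and {0}.
Split {1,3} by δ(·,y) → {1} and {3}.
Refine {2,4} on symbol x: members go to different blocks, giving {2} and {4}.
The partition is now stable with 5 blocks: {1} | {2} | {0} | {3} | {4}.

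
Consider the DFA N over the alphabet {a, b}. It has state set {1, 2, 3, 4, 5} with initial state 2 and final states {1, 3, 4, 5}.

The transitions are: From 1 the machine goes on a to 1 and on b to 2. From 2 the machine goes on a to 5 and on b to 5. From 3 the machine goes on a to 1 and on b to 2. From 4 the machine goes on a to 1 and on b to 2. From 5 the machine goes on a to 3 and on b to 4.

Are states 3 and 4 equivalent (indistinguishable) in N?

Yes

Start with accepting vs non-accepting: {1,3,4,5} | {2}.
Split {1,3,4,5} by δ(·,b) → {1,3,4} and {5}.
The partition is now stable with 3 blocks: {1,3,4} | {2} | {5}.
3 and 4 lie in the same block of the stable partition, so they are equivalent — no string distinguishes them.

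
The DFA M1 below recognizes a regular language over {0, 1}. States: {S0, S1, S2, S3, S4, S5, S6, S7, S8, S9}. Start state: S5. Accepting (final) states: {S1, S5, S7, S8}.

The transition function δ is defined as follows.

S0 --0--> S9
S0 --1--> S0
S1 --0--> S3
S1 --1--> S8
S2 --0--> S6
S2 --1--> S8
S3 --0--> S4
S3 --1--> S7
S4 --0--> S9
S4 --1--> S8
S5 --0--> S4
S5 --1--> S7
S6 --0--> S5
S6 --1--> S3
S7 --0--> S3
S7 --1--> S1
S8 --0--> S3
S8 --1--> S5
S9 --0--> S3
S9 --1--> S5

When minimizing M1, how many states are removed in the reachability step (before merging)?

3

BFS from S5 reaches {S1, S3, S4, S5, S7, S8, S9}; the 3 state(s) S0, S2, S6 are never visited.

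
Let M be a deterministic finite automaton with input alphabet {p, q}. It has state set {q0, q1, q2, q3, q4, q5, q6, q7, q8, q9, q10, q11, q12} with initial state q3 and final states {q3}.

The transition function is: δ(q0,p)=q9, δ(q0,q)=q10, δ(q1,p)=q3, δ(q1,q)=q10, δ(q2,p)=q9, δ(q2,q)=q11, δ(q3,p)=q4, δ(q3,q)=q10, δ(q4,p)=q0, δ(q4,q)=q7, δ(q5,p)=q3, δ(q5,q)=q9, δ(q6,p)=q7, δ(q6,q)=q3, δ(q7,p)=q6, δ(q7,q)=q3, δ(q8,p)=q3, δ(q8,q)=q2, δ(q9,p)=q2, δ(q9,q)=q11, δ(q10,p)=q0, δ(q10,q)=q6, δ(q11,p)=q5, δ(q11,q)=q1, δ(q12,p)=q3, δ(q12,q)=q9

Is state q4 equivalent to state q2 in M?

Reachable states from the start: {q0,q1,q2,q3,q4,q5,q6,q7,q9,q10,q11}. Unreachable: {q8,q12} — drop them.
Initial partition by acceptance: {q3} | {q0,q1,q2,q4,q5,q6,q7,q9,q10,q11}.
On input p, block {q0,q1,q2,q4,q5,q6,q7,q9,q10,q11} splits into {q0,q2,q4,q6,q7,q9,q10,q11} and {q1,q5}.
Split {q0,q2,q4,q6,q7,q9,q10,q11} by δ(·,p) → {q0,q2,q4,q6,q7,q9,q10} and {q11}.
Split {q0,q2,q4,q6,q7,q9,q10} by δ(·,q) → {q0,q4,q10} and {q2,q9} and {q6,q7}.
Split {q0,q4,q10} by δ(·,p) → {q4,q10} and {q0}.
On input q, block {q1,q5} splits into {q1} and {q5}.
No further refinement is possible. Final partition (8 blocks): {q3} | {q4,q10} | {q1} | {q11} | {q2,q9} | {q6,q7} | {q0} | {q5}.
q4 and q2 end up in different blocks, so they are distinguishable. For instance, the string 'qq' is accepted from only q4.

No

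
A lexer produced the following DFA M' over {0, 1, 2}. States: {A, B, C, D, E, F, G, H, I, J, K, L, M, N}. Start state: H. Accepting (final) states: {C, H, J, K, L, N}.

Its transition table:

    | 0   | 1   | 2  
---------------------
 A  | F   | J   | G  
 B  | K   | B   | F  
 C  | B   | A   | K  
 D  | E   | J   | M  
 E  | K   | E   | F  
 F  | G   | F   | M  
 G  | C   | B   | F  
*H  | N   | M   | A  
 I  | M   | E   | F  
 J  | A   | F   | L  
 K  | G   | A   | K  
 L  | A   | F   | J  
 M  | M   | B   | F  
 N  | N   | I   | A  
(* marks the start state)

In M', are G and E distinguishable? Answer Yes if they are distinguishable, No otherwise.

No

Reachable states from the start: {A,B,C,E,F,G,H,I,J,K,L,M,N}. Unreachable: {D} — drop them.
Initial partition by acceptance: {C,H,J,K,L,N} | {A,B,E,F,G,I,M}.
On input 0, block {C,H,J,K,L,N} splits into {C,J,K,L} and {H,N}.
Split {A,B,E,F,G,I,M} by δ(·,0) → {A,F,I,M} and {B,E,G}.
Refine {C,J,K,L} on symbol 0: members go to different blocks, giving {C,K} and {J,L}.
Split {A,F,I,M} by δ(·,0) → {A,I,M} and {F}.
Split {A,I,M} by δ(·,0) → {I,M} and {A}.
The partition is now stable with 7 blocks: {C,K} | {I,M} | {H,N} | {B,E,G} | {J,L} | {F} | {A}.
G and E lie in the same block of the stable partition, so they are equivalent — no string distinguishes them.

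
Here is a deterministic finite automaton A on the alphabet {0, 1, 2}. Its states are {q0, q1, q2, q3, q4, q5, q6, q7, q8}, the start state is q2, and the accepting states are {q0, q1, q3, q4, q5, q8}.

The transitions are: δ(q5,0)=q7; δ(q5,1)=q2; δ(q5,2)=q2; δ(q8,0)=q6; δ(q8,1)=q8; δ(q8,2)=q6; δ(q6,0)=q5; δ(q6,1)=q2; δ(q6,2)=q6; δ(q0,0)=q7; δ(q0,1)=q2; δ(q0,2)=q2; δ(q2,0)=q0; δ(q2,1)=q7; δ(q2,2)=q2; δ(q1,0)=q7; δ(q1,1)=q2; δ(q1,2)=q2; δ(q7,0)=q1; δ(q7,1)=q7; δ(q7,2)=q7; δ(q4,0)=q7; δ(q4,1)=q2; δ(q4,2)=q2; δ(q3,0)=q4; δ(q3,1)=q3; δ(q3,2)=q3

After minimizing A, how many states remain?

2

Reachable states from the start: {q0,q1,q2,q7}. Unreachable: {q3,q4,q5,q6,q8} — drop them.
Start with accepting vs non-accepting: {q0,q1} | {q2,q7}.
Stable partition: {q0,q1} | {q2,q7} — 2 equivalence classes.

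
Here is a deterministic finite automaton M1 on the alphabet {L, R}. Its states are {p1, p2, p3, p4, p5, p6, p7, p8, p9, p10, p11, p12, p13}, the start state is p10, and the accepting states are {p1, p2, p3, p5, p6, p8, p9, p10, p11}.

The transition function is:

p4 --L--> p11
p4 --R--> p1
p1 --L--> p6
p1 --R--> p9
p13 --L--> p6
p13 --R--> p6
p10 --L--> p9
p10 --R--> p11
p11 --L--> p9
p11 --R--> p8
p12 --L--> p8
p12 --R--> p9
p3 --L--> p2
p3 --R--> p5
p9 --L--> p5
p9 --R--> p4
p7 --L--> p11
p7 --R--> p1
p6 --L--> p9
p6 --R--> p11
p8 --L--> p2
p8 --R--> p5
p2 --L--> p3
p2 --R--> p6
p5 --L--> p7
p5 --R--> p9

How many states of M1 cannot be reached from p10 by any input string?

2

BFS from p10 reaches {p1, p2, p3, p4, p5, p6, p7, p8, p9, p10, p11}; the 2 state(s) p12, p13 are never visited.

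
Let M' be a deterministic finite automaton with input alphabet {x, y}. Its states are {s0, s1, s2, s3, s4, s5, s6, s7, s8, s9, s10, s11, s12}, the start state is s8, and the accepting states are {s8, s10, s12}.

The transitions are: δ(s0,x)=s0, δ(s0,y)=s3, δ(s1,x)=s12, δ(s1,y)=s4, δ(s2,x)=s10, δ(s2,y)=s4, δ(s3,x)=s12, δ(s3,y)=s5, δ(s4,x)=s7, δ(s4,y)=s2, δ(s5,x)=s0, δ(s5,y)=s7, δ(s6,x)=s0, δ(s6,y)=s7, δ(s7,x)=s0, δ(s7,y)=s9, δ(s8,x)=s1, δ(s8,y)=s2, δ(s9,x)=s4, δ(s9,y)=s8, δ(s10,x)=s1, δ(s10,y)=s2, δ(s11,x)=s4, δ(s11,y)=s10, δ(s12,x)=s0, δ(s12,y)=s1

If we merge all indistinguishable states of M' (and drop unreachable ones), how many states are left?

10

First remove the unreachable states {s6,s11}; 11 states remain.
P0 = {s8,s10,s12} | {s0,s1,s2,s3,s4,s5,s7,s9}.
On input x, block {s0,s1,s2,s3,s4,s5,s7,s9} splits into {s0,s4,s5,s7,s9} and {s1,s2,s3}.
Refine {s8,s10,s12} on symbol x: members go to different blocks, giving {s8,s10} and {s12}.
Refine {s0,s4,s5,s7,s9} on symbol y: members go to different blocks, giving {s0,s4} and {s5,s7} and {s9}.
Split {s0,s4} by δ(·,x) → {s0} and {s4}.
Split {s1,s2,s3} by δ(·,x) → {s1,s3} and {s2}.
Refine {s1,s3} on symbol y: members go to different blocks, giving {s1} and {s3}.
Split {s5,s7} by δ(·,y) → {s5} and {s7}.
No further refinement is possible. Final partition (10 blocks): {s8,s10} | {s0} | {s1} | {s12} | {s5} | {s9} | {s4} | {s2} | {s3} | {s7}.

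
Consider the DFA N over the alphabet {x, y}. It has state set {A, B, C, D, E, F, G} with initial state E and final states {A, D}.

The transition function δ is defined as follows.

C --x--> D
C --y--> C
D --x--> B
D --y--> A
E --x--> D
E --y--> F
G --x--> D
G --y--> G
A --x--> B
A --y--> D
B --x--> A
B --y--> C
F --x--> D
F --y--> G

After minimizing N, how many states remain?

2

P0 = {A,D} | {B,C,E,F,G}.
Stable partition: {A,D} | {B,C,E,F,G} — 2 equivalence classes.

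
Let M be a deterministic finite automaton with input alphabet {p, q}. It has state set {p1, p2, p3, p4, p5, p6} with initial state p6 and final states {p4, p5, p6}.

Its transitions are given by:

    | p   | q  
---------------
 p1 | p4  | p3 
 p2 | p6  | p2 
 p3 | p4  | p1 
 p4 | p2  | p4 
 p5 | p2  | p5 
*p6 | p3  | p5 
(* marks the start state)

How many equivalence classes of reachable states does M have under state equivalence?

Every state is reachable, so we keep all 6.
Initial partition by acceptance: {p4,p5,p6} | {p1,p2,p3}.
The partition is now stable with 2 blocks: {p4,p5,p6} | {p1,p2,p3}.

2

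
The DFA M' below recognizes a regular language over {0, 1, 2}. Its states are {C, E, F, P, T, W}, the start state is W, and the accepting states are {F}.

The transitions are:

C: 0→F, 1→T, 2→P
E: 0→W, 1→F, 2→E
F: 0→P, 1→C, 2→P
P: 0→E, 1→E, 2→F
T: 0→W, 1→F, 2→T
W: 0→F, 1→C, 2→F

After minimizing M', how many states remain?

5

Initial partition by acceptance: {F} | {C,E,P,T,W}.
Split {C,E,P,T,W} by δ(·,0) → {E,P,T} and {C,W}.
On input 0, block {E,P,T} splits into {E,T} and {P}.
Split {C,W} by δ(·,1) → {C} and {W}.
Stable partition: {F} | {E,T} | {C} | {P} | {W} — 5 equivalence classes.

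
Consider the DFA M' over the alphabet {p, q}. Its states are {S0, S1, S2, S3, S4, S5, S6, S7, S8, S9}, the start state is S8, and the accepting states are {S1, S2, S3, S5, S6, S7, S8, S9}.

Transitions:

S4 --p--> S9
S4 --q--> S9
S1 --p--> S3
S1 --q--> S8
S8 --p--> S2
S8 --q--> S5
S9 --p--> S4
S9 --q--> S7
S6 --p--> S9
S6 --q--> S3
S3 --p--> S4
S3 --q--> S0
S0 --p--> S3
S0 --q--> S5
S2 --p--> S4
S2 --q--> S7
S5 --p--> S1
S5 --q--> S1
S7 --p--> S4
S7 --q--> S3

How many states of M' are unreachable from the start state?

BFS from S8 reaches {S0, S1, S2, S3, S4, S5, S7, S8, S9}; the 1 state(s) S6 are never visited.

1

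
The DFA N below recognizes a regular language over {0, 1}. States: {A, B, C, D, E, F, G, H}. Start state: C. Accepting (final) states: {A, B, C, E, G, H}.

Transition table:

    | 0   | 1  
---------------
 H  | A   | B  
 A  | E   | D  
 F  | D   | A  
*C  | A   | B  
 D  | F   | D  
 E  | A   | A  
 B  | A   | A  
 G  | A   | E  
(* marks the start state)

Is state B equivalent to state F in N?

States {G,H} cannot be reached from the start state, so discard them.
Start with accepting vs non-accepting: {A,B,C,E} | {D,F}.
Split {A,B,C,E} by δ(·,1) → {B,C,E} and {A}.
Split {B,C,E} by δ(·,1) → {B,E} and {C}.
Refine {D,F} on symbol 1: members go to different blocks, giving {D} and {F}.
The partition is now stable with 5 blocks: {B,E} | {D} | {A} | {C} | {F}.
B and F end up in different blocks, so they are distinguishable. For instance, the string 'ε' is accepted from only B.

No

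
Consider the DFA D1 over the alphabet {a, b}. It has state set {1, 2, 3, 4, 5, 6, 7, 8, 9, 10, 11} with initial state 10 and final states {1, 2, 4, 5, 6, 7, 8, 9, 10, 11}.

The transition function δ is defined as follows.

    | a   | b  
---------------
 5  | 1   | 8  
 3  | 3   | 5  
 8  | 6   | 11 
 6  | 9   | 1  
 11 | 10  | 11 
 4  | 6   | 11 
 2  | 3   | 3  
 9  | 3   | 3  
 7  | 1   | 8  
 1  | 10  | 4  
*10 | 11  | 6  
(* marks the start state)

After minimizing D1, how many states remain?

States {2,7} cannot be reached from the start state, so discard them.
Initial partition by acceptance: {1,4,5,6,8,9,10,11} | {3}.
On input a, block {1,4,5,6,8,9,10,11} splits into {1,4,5,6,8,10,11} and {9}.
Refine {1,4,5,6,8,10,11} on symbol a: members go to different blocks, giving {1,4,5,8,10,11} and {6}.
Refine {1,4,5,8,10,11} on symbol a: members go to different blocks, giving {1,5,10,11} and {4,8}.
Refine {1,5,10,11} on symbol b: members go to different blocks, giving {1,5} and {10} and {11}.
On input a, block {1,5} splits into {1} and {5}.
No further refinement is possible. Final partition (8 blocks): {1} | {3} | {9} | {6} | {4,8} | {10} | {11} | {5}.

8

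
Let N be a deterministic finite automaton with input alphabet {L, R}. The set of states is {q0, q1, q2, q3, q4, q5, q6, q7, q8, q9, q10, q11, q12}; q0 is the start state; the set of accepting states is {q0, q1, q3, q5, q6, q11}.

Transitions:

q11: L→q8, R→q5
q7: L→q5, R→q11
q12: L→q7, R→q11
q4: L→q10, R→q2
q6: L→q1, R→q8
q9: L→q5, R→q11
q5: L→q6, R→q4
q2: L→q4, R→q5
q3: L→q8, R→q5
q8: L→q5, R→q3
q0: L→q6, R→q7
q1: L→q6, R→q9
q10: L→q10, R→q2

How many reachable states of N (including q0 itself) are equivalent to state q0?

First remove the unreachable states {q12}; 12 states remain.
Initial partition by acceptance: {q0,q1,q3,q5,q6,q11} | {q2,q4,q7,q8,q9,q10}.
On input L, block {q0,q1,q3,q5,q6,q11} splits into {q0,q1,q5,q6} and {q3,q11}.
Split {q2,q4,q7,q8,q9,q10} by δ(·,L) → {q2,q4,q10} and {q7,q8,q9}.
On input R, block {q0,q1,q5,q6} splits into {q0,q1,q6} and {q5}.
Refine {q2,q4,q10} on symbol R: members go to different blocks, giving {q4,q10} and {q2}.
No further refinement is possible. Final partition (6 blocks): {q0,q1,q6} | {q4,q10} | {q3,q11} | {q7,q8,q9} | {q5} | {q2}.
The equivalence class containing q0 is {q0,q1,q6}, of size 3.

3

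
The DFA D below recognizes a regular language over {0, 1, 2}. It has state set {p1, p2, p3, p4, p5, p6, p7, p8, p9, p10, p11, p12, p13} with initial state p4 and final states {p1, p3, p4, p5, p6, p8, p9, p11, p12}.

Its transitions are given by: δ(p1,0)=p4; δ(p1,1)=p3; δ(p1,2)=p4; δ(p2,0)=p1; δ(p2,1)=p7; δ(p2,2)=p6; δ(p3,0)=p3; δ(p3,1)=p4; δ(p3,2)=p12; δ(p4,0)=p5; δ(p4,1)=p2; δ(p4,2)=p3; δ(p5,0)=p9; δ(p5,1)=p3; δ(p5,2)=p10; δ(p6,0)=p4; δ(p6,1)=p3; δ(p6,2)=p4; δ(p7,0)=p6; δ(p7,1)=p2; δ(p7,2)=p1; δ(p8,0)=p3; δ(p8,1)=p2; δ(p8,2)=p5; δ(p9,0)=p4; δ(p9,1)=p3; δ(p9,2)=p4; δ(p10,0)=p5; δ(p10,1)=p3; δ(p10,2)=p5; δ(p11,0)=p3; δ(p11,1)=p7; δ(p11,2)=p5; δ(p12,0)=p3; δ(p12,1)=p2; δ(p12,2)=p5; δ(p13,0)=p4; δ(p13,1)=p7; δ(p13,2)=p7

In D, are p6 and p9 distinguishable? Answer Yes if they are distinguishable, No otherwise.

No

First remove the unreachable states {p8,p11,p13}; 10 states remain.
P0 = {p1,p3,p4,p5,p6,p9,p12} | {p2,p7,p10}.
On input 1, block {p1,p3,p4,p5,p6,p9,p12} splits into {p1,p3,p5,p6,p9} and {p4,p12}.
On input 0, block {p1,p3,p5,p6,p9} splits into {p1,p6,p9} and {p3,p5}.
Split {p2,p7,p10} by δ(·,0) → {p2,p7} and {p10}.
Split {p3,p5} by δ(·,0) → {p3} and {p5}.
Refine {p4,p12} on symbol 0: members go to different blocks, giving {p4} and {p12}.
The partition is now stable with 7 blocks: {p1,p6,p9} | {p2,p7} | {p4} | {p3} | {p10} | {p5} | {p12}.
p6 and p9 lie in the same block of the stable partition, so they are equivalent — no string distinguishes them.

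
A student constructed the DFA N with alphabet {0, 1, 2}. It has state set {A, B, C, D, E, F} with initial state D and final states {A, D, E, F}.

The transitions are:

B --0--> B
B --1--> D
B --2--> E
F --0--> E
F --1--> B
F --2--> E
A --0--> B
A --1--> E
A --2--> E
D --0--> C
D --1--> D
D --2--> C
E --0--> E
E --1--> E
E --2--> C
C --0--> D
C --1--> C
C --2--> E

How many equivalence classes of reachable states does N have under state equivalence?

3

States {A,B,F} cannot be reached from the start state, so discard them.
P0 = {D,E} | {C}.
Split {D,E} by δ(·,0) → {D} and {E}.
The partition is now stable with 3 blocks: {D} | {C} | {E}.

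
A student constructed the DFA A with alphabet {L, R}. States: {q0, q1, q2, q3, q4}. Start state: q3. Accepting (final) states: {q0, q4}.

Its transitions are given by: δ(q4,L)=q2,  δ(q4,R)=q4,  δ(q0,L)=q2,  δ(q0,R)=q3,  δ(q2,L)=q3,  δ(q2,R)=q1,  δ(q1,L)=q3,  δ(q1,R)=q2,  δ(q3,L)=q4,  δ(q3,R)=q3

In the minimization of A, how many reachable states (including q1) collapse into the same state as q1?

2

Reachable states from the start: {q1,q2,q3,q4}. Unreachable: {q0} — drop them.
P0 = {q4} | {q1,q2,q3}.
On input L, block {q1,q2,q3} splits into {q1,q2} and {q3}.
The partition is now stable with 3 blocks: {q4} | {q1,q2} | {q3}.
State q1 belongs to the block {q1,q2}, which has 2 states.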